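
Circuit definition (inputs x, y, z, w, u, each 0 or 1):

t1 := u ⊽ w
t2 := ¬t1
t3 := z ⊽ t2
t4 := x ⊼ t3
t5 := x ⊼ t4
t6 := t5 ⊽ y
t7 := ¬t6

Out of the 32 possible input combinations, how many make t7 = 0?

7

t7 = ¬t6 must be 0, so t6 = 1.
t6 = t5 ⊽ y must be 1, so both t5 = 0 and y = 0.
Enumerating the 32 input combinations, 7 give t7 = 0 and 25 give t7 = 1.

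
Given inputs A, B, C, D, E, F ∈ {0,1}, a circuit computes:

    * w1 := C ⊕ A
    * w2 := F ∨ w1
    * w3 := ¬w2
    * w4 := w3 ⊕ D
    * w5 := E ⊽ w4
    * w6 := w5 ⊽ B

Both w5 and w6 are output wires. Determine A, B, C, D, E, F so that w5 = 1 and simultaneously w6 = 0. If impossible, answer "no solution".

A=0, B=1, C=0, D=1, E=0, F=0

Check with A=0, B=1, C=0, D=1, E=0, F=0:
w1 = C ⊕ A = 0 ⊕ 0 = 0
w2 = F ∨ w1 = 0 ∨ 0 = 0
w3 = ¬w2 = ¬0 = 1
w4 = w3 ⊕ D = 1 ⊕ 1 = 0
w5 = E ⊽ w4 = 0 ⊽ 0 = 1
w6 = w5 ⊽ B = 1 ⊽ 1 = 0
So w5 = 1 and w6 = 0.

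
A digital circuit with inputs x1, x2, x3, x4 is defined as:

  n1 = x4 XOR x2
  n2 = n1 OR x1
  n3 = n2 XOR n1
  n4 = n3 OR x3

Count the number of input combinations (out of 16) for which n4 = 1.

n4 = n3 OR x3 must be 1, so at least one of n3, x3 is 1.
Enumerating the 16 input combinations, 10 give n4 = 1 and 6 give n4 = 0.

10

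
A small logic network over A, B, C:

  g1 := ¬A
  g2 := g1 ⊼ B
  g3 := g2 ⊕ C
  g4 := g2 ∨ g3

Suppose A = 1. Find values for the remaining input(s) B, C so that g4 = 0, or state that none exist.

With A = 1 fixed, none of the 4 settings of B, C give g4 = 0.
For example, with B=1, C=1:
g1 = ¬A = ¬1 = 0
g2 = g1 ⊼ B = 0 ⊼ 1 = 1
g3 = g2 ⊕ C = 1 ⊕ 1 = 0
g4 = g2 ∨ g3 = 1 ∨ 0 = 1
giving g4 = 1 ≠ 0.

no solution exists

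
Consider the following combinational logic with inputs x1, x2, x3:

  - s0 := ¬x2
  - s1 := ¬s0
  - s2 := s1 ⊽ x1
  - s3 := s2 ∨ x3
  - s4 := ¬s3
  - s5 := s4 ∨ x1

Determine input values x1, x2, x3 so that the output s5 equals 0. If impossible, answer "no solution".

Check with x1=0 x2=0 x3=1:
s0 = ¬x2 = ¬0 = 1
s1 = ¬s0 = ¬1 = 0
s2 = s1 ⊽ x1 = 0 ⊽ 0 = 1
s3 = s2 ∨ x3 = 1 ∨ 1 = 1
s4 = ¬s3 = ¬1 = 0
s5 = s4 ∨ x1 = 0 ∨ 0 = 0
So s5 = 0 as required.

x1=0 x2=0 x3=1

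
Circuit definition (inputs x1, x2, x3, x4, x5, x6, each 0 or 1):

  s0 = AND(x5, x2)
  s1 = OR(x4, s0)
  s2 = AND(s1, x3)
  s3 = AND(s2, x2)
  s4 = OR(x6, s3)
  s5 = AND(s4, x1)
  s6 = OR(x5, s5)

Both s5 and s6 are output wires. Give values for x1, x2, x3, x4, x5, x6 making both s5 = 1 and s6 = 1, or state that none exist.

x1=1, x2=1, x3=1, x4=1, x5=1, x6=1

Check with x1=1, x2=1, x3=1, x4=1, x5=1, x6=1:
s0 = AND(x5, x2) = AND(1, 1) = 1
s1 = OR(x4, s0) = OR(1, 1) = 1
s2 = AND(s1, x3) = AND(1, 1) = 1
s3 = AND(s2, x2) = AND(1, 1) = 1
s4 = OR(x6, s3) = OR(1, 1) = 1
s5 = AND(s4, x1) = AND(1, 1) = 1
s6 = OR(x5, s5) = OR(1, 1) = 1
So s5 = 1 and s6 = 1.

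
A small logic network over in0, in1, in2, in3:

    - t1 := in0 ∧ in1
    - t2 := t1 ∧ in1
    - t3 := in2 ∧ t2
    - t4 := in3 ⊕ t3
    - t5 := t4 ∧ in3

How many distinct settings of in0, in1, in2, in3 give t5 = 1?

7

t5 = t4 ∧ in3 must be 1, so both t4 = 1 and in3 = 1.
Enumerating the 16 input combinations, 7 give t5 = 1 and 9 give t5 = 0.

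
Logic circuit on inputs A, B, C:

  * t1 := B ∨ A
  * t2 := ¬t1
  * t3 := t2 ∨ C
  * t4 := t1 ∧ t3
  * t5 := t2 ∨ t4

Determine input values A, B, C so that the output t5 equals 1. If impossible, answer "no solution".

A=0, B=1, C=1

t5 = t2 ∨ t4 must be 1, so at least one of t2, t4 is 1.
Check with A=0, B=1, C=1:
t1 = B ∨ A = 1 ∨ 0 = 1
t2 = ¬t1 = ¬1 = 0
t3 = t2 ∨ C = 0 ∨ 1 = 1
t4 = t1 ∧ t3 = 1 ∧ 1 = 1
t5 = t2 ∨ t4 = 0 ∨ 1 = 1
So t5 = 1 as required.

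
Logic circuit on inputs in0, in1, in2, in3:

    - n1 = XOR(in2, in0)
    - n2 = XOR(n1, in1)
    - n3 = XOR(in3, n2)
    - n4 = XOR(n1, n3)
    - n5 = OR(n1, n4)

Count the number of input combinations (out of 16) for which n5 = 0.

4

n5 = OR(n1, n4) must be 0, so both n1 = 0 and n4 = 0.
n1 = XOR(in2, in0) must be 0, so in2 and in0 are equal.
Satisfying assignments:
  in0=0, in1=0, in2=0, in3=0
  in0=0, in1=1, in2=0, in3=1
  in0=1, in1=0, in2=1, in3=0
  in0=1, in1=1, in2=1, in3=1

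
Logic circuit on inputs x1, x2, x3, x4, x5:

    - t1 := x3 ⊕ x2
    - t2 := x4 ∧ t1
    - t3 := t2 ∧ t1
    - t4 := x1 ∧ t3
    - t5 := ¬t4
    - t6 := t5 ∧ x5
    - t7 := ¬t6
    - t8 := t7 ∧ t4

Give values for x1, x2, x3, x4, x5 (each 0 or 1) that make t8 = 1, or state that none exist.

Check with x1=1, x2=0, x3=1, x4=1, x5=0:
t1 = x3 ⊕ x2 = 1 ⊕ 0 = 1
t2 = x4 ∧ t1 = 1 ∧ 1 = 1
t3 = t2 ∧ t1 = 1 ∧ 1 = 1
t4 = x1 ∧ t3 = 1 ∧ 1 = 1
t5 = ¬t4 = ¬1 = 0
t6 = t5 ∧ x5 = 0 ∧ 0 = 0
t7 = ¬t6 = ¬0 = 1
t8 = t7 ∧ t4 = 1 ∧ 1 = 1
So t8 = 1 as required.

x1=1, x2=0, x3=1, x4=1, x5=0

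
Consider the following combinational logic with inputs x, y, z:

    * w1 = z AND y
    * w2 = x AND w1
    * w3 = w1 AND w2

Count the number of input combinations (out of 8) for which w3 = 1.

1

w3 = w1 AND w2 must be 1, so both w1 = 1 and w2 = 1.
Satisfying assignments:
  x=1, y=1, z=1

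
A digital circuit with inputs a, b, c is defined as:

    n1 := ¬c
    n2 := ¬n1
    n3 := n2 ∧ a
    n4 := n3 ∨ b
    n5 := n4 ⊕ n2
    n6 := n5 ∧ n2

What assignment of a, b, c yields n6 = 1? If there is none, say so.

n6 = n5 ∧ n2 must be 1, so both n5 = 1 and n2 = 1.
Check with a=0 b=0 c=1:
n1 = ¬c = ¬1 = 0
n2 = ¬n1 = ¬0 = 1
n3 = n2 ∧ a = 1 ∧ 0 = 0
n4 = n3 ∨ b = 0 ∨ 0 = 0
n5 = n4 ⊕ n2 = 0 ⊕ 1 = 1
n6 = n5 ∧ n2 = 1 ∧ 1 = 1
So n6 = 1 as required.

a=0 b=0 c=1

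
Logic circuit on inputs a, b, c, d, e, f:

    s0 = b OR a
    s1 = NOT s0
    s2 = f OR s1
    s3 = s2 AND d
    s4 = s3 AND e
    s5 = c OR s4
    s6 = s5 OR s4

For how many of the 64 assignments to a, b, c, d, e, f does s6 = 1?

37

s6 = s5 OR s4 must be 1, so at least one of s5, s4 is 1.
Enumerating the 64 input combinations, 37 give s6 = 1 and 27 give s6 = 0.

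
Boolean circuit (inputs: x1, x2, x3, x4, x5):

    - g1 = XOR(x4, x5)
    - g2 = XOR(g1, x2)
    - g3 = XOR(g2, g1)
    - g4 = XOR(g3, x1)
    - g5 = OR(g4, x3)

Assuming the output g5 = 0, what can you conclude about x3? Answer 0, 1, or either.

g5 = OR(g4, x3) must be 0, so both g4 = 0 and x3 = 0.
g4 = XOR(g3, x1) must be 0, so g3 and x1 are equal.
Every assignment with g5 = 0 has x3 = 0; there are 8 such assignment(s).

0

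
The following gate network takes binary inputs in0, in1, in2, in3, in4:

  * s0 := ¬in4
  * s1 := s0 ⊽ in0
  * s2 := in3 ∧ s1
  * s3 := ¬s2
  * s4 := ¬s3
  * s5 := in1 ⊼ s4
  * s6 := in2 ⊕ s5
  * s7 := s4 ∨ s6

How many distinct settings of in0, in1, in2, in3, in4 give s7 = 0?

s7 = s4 ∨ s6 must be 0, so both s4 = 0 and s6 = 0.
s4 = ¬s3 must be 0, so s3 = 1.
s6 = in2 ⊕ s5 must be 0, so in2 and s5 are equal.
Enumerating the 32 input combinations, 14 give s7 = 0 and 18 give s7 = 1.

14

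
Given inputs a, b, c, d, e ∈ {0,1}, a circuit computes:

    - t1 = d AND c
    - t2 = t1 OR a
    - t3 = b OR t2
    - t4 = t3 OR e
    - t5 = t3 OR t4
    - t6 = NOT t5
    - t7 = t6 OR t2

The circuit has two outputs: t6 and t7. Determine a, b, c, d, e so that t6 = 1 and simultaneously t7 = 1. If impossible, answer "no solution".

Check with a=0 b=0 c=0 d=0 e=0:
t1 = d AND c = 0 AND 0 = 0
t2 = t1 OR a = 0 OR 0 = 0
t3 = b OR t2 = 0 OR 0 = 0
t4 = t3 OR e = 0 OR 0 = 0
t5 = t3 OR t4 = 0 OR 0 = 0
t6 = NOT t5 = NOT 0 = 1
t7 = t6 OR t2 = 1 OR 0 = 1
So t6 = 1 and t7 = 1.

a=0 b=0 c=0 d=0 e=0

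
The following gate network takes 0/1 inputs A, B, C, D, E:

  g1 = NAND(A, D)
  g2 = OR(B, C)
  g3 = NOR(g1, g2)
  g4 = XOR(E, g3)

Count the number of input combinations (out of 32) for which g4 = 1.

16

g4 = XOR(E, g3) must be 1, so E and g3 differ.
Enumerating the 32 input combinations, 16 give g4 = 1 and 16 give g4 = 0.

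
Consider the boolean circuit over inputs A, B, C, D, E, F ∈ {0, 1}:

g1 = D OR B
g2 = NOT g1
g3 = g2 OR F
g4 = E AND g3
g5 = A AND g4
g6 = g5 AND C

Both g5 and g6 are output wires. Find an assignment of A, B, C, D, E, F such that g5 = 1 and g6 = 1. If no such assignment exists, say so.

Check with A=1, B=1, C=1, D=1, E=1, F=1:
g1 = D OR B = 1 OR 1 = 1
g2 = NOT g1 = NOT 1 = 0
g3 = g2 OR F = 0 OR 1 = 1
g4 = E AND g3 = 1 AND 1 = 1
g5 = A AND g4 = 1 AND 1 = 1
g6 = g5 AND C = 1 AND 1 = 1
So g5 = 1 and g6 = 1.

A=1, B=1, C=1, D=1, E=1, F=1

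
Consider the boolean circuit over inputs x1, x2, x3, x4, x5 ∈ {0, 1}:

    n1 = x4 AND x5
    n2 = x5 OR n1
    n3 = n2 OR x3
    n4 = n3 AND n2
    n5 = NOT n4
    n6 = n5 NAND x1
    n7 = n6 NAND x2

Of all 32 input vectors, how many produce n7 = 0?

12

n7 = n6 NAND x2 must be 0, so both n6 = 1 and x2 = 1.
Enumerating the 32 input combinations, 12 give n7 = 0 and 20 give n7 = 1.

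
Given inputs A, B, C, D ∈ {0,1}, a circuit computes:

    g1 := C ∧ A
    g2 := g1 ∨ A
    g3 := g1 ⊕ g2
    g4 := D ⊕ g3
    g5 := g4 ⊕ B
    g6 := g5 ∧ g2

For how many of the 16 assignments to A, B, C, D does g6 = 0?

12

g6 = g5 ∧ g2 must be 0, so at least one of g5, g2 is 0.
Enumerating the 16 input combinations, 12 give g6 = 0 and 4 give g6 = 1.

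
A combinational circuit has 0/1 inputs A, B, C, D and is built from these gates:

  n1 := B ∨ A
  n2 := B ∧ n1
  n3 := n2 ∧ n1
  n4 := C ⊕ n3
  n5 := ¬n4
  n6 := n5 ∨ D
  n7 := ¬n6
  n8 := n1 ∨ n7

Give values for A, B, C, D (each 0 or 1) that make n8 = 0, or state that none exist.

A=0, B=0, C=0, D=1

Check with A=0, B=0, C=0, D=1:
n1 = B ∨ A = 0 ∨ 0 = 0
n2 = B ∧ n1 = 0 ∧ 0 = 0
n3 = n2 ∧ n1 = 0 ∧ 0 = 0
n4 = C ⊕ n3 = 0 ⊕ 0 = 0
n5 = ¬n4 = ¬0 = 1
n6 = n5 ∨ D = 1 ∨ 1 = 1
n7 = ¬n6 = ¬1 = 0
n8 = n1 ∨ n7 = 0 ∨ 0 = 0
So n8 = 0 as required.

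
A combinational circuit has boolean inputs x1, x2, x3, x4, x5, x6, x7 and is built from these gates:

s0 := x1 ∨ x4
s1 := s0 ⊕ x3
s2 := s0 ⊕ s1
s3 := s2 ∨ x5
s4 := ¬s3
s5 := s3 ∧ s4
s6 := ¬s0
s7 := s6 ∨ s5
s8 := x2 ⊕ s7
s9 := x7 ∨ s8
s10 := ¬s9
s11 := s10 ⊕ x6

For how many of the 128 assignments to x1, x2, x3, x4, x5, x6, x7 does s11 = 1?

64

s11 = s10 ⊕ x6 must be 1, so s10 and x6 differ.
Enumerating the 128 input combinations, 64 give s11 = 1 and 64 give s11 = 0.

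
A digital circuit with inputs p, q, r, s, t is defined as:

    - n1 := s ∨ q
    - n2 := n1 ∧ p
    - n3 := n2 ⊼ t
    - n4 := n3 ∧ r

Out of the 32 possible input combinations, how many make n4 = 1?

n4 = n3 ∧ r must be 1, so both n3 = 1 and r = 1.
Enumerating the 32 input combinations, 13 give n4 = 1 and 19 give n4 = 0.

13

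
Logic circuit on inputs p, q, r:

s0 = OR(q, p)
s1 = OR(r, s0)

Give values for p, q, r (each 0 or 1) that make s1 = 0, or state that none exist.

Check with p=0, q=0, r=0:
s0 = OR(q, p) = OR(0, 0) = 0
s1 = OR(r, s0) = OR(0, 0) = 0
So s1 = 0 as required.

p=0, q=0, r=0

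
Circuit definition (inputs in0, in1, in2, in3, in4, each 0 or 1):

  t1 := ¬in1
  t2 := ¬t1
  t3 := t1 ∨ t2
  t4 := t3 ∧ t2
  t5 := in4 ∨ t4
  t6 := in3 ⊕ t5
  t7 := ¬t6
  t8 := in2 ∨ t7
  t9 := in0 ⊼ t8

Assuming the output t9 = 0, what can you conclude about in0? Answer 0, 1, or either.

t9 = in0 ⊼ t8 must be 0, so both in0 = 1 and t8 = 1.
t8 = in2 ∨ t7 must be 1, so at least one of in2, t7 is 1.
Every assignment with t9 = 0 has in0 = 1; there are 12 such assignment(s).

1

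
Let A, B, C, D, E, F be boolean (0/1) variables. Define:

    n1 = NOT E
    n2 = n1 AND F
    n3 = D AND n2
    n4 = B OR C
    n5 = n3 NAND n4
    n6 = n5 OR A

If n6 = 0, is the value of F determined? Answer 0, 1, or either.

n6 = n5 OR A must be 0, so both n5 = 0 and A = 0.
n5 = n3 NAND n4 must be 0, so both n3 = 1 and n4 = 1.
n3 = D AND n2 must be 1, so both D = 1 and n2 = 1.
Every assignment with n6 = 0 has F = 1; there are 3 such assignment(s).
  A=0, B=0, C=1, D=1, E=0, F=1
  A=0, B=1, C=0, D=1, E=0, F=1
  A=0, B=1, C=1, D=1, E=0, F=1

1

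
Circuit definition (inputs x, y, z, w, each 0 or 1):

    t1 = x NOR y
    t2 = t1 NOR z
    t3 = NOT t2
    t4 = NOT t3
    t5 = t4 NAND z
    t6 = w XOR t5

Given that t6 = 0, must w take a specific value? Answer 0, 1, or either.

t6 = w XOR t5 must be 0, so w and t5 are equal.
Every assignment with t6 = 0 has w = 1; there are 8 such assignment(s).

1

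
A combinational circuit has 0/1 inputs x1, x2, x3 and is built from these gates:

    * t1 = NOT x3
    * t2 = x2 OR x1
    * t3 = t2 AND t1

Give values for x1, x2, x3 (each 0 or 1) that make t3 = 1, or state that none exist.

x1=1, x2=0, x3=0

t3 = t2 AND t1 must be 1, so both t2 = 1 and t1 = 1.
Check with x1=1, x2=0, x3=0:
t1 = NOT x3 = NOT 0 = 1
t2 = x2 OR x1 = 0 OR 1 = 1
t3 = t2 AND t1 = 1 AND 1 = 1
So t3 = 1 as required.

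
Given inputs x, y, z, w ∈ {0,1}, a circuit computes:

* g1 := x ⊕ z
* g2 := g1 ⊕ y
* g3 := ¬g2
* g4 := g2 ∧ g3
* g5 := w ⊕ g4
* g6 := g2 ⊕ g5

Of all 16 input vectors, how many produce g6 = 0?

g6 = g2 ⊕ g5 must be 0, so g2 and g5 are equal.
Enumerating the 16 input combinations, 8 give g6 = 0 and 8 give g6 = 1.

8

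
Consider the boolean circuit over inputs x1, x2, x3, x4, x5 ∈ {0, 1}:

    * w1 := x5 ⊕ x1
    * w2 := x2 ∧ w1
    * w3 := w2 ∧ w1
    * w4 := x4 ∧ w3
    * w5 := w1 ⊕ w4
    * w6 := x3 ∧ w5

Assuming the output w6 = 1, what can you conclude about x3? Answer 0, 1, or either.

w6 = x3 ∧ w5 must be 1, so both x3 = 1 and w5 = 1.
w5 = w1 ⊕ w4 must be 1, so w1 and w4 differ.
Every assignment with w6 = 1 has x3 = 1; there are 6 such assignment(s).

1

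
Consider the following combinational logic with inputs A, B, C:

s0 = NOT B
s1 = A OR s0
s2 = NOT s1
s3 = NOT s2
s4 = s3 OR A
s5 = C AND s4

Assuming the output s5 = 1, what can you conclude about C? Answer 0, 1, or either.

s5 = C AND s4 must be 1, so both C = 1 and s4 = 1.
Every assignment with s5 = 1 has C = 1; there are 3 such assignment(s).
  A=0, B=0, C=1
  A=1, B=0, C=1
  A=1, B=1, C=1

1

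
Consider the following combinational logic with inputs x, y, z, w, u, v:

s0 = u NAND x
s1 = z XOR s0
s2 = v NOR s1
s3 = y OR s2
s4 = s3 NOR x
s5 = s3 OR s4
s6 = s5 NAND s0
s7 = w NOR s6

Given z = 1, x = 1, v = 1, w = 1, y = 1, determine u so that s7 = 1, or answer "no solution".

With z = 1, x = 1, v = 1, w = 1, y = 1 fixed, none of the 2 settings of u give s7 = 1.
For example, with u=1:
s0 = u NAND x = 1 NAND 1 = 0
s1 = z XOR s0 = 1 XOR 0 = 1
s2 = v NOR s1 = 1 NOR 1 = 0
s3 = y OR s2 = 1 OR 0 = 1
s4 = s3 NOR x = 1 NOR 1 = 0
s5 = s3 OR s4 = 1 OR 0 = 1
s6 = s5 NAND s0 = 1 NAND 0 = 1
s7 = w NOR s6 = 1 NOR 1 = 0
giving s7 = 0 ≠ 1.

no solution exists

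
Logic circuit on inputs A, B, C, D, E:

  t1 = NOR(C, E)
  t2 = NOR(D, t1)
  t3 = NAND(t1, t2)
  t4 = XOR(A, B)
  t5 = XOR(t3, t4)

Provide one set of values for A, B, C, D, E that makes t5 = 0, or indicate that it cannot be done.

A=1, B=0, C=1, D=0, E=1

t5 = XOR(t3, t4) must be 0, so t3 and t4 are equal.
Check with A=1, B=0, C=1, D=0, E=1:
t1 = NOR(C, E) = NOR(1, 1) = 0
t2 = NOR(D, t1) = NOR(0, 0) = 1
t3 = NAND(t1, t2) = NAND(0, 1) = 1
t4 = XOR(A, B) = XOR(1, 0) = 1
t5 = XOR(t3, t4) = XOR(1, 1) = 0
So t5 = 0 as required.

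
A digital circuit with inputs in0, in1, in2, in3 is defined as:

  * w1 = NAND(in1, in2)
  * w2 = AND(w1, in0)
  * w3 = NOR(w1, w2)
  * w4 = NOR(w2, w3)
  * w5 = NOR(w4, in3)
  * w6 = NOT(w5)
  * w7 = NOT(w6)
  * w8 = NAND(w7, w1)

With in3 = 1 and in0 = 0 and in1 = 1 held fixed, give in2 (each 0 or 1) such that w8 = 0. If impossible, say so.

With in3 = 1 and in0 = 0 and in1 = 1 fixed, none of the 2 settings of in2 give w8 = 0.
For example, with in2=1:
w1 = NAND(in1, in2) = NAND(1, 1) = 0
w2 = AND(w1, in0) = AND(0, 0) = 0
w3 = NOR(w1, w2) = NOR(0, 0) = 1
w4 = NOR(w2, w3) = NOR(0, 1) = 0
w5 = NOR(w4, in3) = NOR(0, 1) = 0
w6 = NOT(w5) = NOT 0 = 1
w7 = NOT(w6) = NOT 1 = 0
w8 = NAND(w7, w1) = NAND(0, 0) = 1
giving w8 = 1 ≠ 0.

no solution exists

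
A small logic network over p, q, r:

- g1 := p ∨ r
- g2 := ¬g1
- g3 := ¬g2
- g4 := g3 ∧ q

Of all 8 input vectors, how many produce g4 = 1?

3

g4 = g3 ∧ q must be 1, so both g3 = 1 and q = 1.
g3 = ¬g2 must be 1, so g2 = 0.
g2 = ¬g1 must be 0, so g1 = 1.
Satisfying assignments:
  p=0, q=1, r=1
  p=1, q=1, r=0
  p=1, q=1, r=1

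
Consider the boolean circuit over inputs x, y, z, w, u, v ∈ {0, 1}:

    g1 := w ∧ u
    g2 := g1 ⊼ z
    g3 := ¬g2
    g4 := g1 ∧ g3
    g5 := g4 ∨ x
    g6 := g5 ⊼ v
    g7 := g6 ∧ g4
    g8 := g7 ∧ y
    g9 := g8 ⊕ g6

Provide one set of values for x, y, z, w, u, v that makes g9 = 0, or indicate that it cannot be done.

g9 = g8 ⊕ g6 must be 0, so g8 and g6 are equal.
Check with x=0, y=0, z=1, w=1, u=1, v=1:
g1 = w ∧ u = 1 ∧ 1 = 1
g2 = g1 ⊼ z = 1 ⊼ 1 = 0
g3 = ¬g2 = ¬0 = 1
g4 = g1 ∧ g3 = 1 ∧ 1 = 1
g5 = g4 ∨ x = 1 ∨ 0 = 1
g6 = g5 ⊼ v = 1 ⊼ 1 = 0
g7 = g6 ∧ g4 = 0 ∧ 1 = 0
g8 = g7 ∧ y = 0 ∧ 0 = 0
g9 = g8 ⊕ g6 = 0 ⊕ 0 = 0
So g9 = 0 as required.

x=0, y=0, z=1, w=1, u=1, v=1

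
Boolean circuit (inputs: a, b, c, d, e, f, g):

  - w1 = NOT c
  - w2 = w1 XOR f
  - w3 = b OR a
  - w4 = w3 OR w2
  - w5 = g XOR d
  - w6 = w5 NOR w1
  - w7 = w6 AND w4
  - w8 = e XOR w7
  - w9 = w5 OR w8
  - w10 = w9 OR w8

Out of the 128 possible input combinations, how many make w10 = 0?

32

w10 = w9 OR w8 must be 0, so both w9 = 0 and w8 = 0.
w9 = w5 OR w8 must be 0, so both w5 = 0 and w8 = 0.
w8 = e XOR w7 must be 0, so e and w7 are equal.
Enumerating the 128 input combinations, 32 give w10 = 0 and 96 give w10 = 1.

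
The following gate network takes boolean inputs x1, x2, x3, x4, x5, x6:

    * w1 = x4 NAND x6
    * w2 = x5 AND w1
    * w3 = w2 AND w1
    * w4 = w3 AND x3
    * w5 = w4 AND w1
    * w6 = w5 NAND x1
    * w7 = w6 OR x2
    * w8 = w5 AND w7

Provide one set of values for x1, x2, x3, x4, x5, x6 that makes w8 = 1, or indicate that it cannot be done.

x1=0, x2=0, x3=1, x4=1, x5=1, x6=0

Check with x1=0, x2=0, x3=1, x4=1, x5=1, x6=0:
w1 = x4 NAND x6 = 1 NAND 0 = 1
w2 = x5 AND w1 = 1 AND 1 = 1
w3 = w2 AND w1 = 1 AND 1 = 1
w4 = w3 AND x3 = 1 AND 1 = 1
w5 = w4 AND w1 = 1 AND 1 = 1
w6 = w5 NAND x1 = 1 NAND 0 = 1
w7 = w6 OR x2 = 1 OR 0 = 1
w8 = w5 AND w7 = 1 AND 1 = 1
So w8 = 1 as required.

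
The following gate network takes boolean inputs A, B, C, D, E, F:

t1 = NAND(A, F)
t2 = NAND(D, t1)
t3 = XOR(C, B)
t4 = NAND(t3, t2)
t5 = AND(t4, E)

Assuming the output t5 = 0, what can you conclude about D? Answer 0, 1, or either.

either

Both values of D occur among assignments with t5 = 0:
  D=0: A=0, B=0, C=0, D=0, E=0, F=0
  D=1: A=0, B=0, C=0, D=1, E=0, F=0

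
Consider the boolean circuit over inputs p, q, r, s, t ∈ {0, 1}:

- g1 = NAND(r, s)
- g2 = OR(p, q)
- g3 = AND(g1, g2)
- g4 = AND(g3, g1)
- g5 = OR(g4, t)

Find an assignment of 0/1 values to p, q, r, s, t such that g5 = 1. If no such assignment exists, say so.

p=1 q=0 r=0 s=0 t=1

g5 = OR(g4, t) must be 1, so at least one of g4, t is 1.
Check with p=1 q=0 r=0 s=0 t=1:
g1 = NAND(r, s) = NAND(0, 0) = 1
g2 = OR(p, q) = OR(1, 0) = 1
g3 = AND(g1, g2) = AND(1, 1) = 1
g4 = AND(g3, g1) = AND(1, 1) = 1
g5 = OR(g4, t) = OR(1, 1) = 1
So g5 = 1 as required.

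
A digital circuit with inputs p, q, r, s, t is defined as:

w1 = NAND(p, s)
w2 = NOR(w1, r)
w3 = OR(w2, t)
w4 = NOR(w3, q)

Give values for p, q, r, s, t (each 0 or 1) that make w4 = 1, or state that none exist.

w4 = NOR(w3, q) must be 1, so both w3 = 0 and q = 0.
Check with p=0 q=0 r=0 s=1 t=0:
w1 = NAND(p, s) = NAND(0, 1) = 1
w2 = NOR(w1, r) = NOR(1, 0) = 0
w3 = OR(w2, t) = OR(0, 0) = 0
w4 = NOR(w3, q) = NOR(0, 0) = 1
So w4 = 1 as required.

p=0 q=0 r=0 s=1 t=0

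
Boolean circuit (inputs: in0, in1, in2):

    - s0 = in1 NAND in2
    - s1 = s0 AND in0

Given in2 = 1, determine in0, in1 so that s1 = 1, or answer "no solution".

in0=1 in1=0

Check with in2 = 1 and in0=1, in1=0:
s0 = in1 NAND in2 = 0 NAND 1 = 1
s1 = s0 AND in0 = 1 AND 1 = 1
So s1 = 1.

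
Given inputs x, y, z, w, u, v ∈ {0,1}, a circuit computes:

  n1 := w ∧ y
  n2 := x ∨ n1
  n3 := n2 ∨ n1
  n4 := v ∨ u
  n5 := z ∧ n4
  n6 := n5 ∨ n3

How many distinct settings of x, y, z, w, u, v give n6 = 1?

49

n6 = n5 ∨ n3 must be 1, so at least one of n5, n3 is 1.
Enumerating the 64 input combinations, 49 give n6 = 1 and 15 give n6 = 0.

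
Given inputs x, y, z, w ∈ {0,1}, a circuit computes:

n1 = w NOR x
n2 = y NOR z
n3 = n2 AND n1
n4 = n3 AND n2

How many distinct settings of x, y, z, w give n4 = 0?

15

n4 = n3 AND n2 must be 0, so at least one of n3, n2 is 0.
Enumerating the 16 input combinations, 15 give n4 = 0 and 1 give n4 = 1.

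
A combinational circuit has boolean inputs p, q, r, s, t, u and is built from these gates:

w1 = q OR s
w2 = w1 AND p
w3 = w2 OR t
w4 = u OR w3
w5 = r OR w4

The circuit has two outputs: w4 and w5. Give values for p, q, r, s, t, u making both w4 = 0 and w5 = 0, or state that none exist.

p=0, q=1, r=0, s=0, t=0, u=0

Check with p=0, q=1, r=0, s=0, t=0, u=0:
w1 = q OR s = 1 OR 0 = 1
w2 = w1 AND p = 1 AND 0 = 0
w3 = w2 OR t = 0 OR 0 = 0
w4 = u OR w3 = 0 OR 0 = 0
w5 = r OR w4 = 0 OR 0 = 0
So w4 = 0 and w5 = 0.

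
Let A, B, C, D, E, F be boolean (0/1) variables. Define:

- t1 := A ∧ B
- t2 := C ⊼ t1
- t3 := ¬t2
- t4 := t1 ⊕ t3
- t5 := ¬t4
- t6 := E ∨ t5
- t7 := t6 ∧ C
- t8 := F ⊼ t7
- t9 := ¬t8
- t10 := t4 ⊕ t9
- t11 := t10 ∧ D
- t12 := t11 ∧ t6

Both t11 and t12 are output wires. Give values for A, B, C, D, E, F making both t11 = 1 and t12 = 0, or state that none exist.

A=1, B=1, C=0, D=1, E=0, F=1

Check with A=1, B=1, C=0, D=1, E=0, F=1:
t1 = A ∧ B = 1 ∧ 1 = 1
t2 = C ⊼ t1 = 0 ⊼ 1 = 1
t3 = ¬t2 = ¬1 = 0
t4 = t1 ⊕ t3 = 1 ⊕ 0 = 1
t5 = ¬t4 = ¬1 = 0
t6 = E ∨ t5 = 0 ∨ 0 = 0
t7 = t6 ∧ C = 0 ∧ 0 = 0
t8 = F ⊼ t7 = 1 ⊼ 0 = 1
t9 = ¬t8 = ¬1 = 0
t10 = t4 ⊕ t9 = 1 ⊕ 0 = 1
t11 = t10 ∧ D = 1 ∧ 1 = 1
t12 = t11 ∧ t6 = 1 ∧ 0 = 0
So t11 = 1 and t12 = 0.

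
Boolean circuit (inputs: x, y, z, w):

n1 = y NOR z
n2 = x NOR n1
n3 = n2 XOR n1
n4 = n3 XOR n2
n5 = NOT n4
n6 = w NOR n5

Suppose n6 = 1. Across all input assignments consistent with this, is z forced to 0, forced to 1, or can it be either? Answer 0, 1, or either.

0

n6 = w NOR n5 must be 1, so both w = 0 and n5 = 0.
n5 = NOT n4 must be 0, so n4 = 1.
n4 = n3 XOR n2 must be 1, so n3 and n2 differ.
Every assignment with n6 = 1 has z = 0; there are 2 such assignment(s).
  x=0, y=0, z=0, w=0
  x=1, y=0, z=0, w=0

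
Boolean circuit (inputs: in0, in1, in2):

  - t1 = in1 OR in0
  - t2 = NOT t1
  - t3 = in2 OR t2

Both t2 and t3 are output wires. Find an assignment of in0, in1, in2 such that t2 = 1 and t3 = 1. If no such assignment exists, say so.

Check with in0=0 in1=0 in2=1:
t1 = in1 OR in0 = 0 OR 0 = 0
t2 = NOT t1 = NOT 0 = 1
t3 = in2 OR t2 = 1 OR 1 = 1
So t2 = 1 and t3 = 1.

in0=0 in1=0 in2=1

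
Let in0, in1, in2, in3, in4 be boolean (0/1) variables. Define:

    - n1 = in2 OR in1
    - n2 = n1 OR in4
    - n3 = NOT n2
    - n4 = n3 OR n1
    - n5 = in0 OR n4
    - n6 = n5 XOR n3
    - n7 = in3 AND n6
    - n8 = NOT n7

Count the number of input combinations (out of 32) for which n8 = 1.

19

n8 = NOT n7 must be 1, so n7 = 0.
Enumerating the 32 input combinations, 19 give n8 = 1 and 13 give n8 = 0.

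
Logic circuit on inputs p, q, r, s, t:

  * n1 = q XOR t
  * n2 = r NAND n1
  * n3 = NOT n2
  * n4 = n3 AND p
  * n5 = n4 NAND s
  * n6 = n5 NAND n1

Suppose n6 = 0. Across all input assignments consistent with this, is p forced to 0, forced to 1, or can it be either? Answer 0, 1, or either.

Both values of p occur among assignments with n6 = 0:
  p=0: p=0, q=0, r=0, s=0, t=1
  p=1: p=1, q=0, r=0, s=0, t=1

either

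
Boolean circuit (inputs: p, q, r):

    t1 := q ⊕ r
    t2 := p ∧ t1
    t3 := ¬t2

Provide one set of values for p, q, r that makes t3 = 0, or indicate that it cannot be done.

t3 = ¬t2 must be 0, so t2 = 1.
t2 = p ∧ t1 must be 1, so both p = 1 and t1 = 1.
t1 = q ⊕ r must be 1, so q and r differ.
Check with p=1, q=1, r=0:
t1 = q ⊕ r = 1 ⊕ 0 = 1
t2 = p ∧ t1 = 1 ∧ 1 = 1
t3 = ¬t2 = ¬1 = 0
So t3 = 0 as required.

p=1, q=1, r=0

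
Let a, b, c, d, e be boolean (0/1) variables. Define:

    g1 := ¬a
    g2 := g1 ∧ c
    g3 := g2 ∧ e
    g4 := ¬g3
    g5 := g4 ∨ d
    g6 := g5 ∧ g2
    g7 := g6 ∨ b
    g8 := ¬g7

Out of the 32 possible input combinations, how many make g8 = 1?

13

g8 = ¬g7 must be 1, so g7 = 0.
Enumerating the 32 input combinations, 13 give g8 = 1 and 19 give g8 = 0.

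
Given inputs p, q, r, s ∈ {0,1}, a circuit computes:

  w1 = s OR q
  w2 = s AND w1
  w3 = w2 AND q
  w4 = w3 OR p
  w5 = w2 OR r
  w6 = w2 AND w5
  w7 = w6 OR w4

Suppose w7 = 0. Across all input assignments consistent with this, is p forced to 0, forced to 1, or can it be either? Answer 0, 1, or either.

0

w7 = w6 OR w4 must be 0, so both w6 = 0 and w4 = 0.
w6 = w2 AND w5 must be 0, so at least one of w2, w5 is 0.
Every assignment with w7 = 0 has p = 0; there are 4 such assignment(s).
  p=0, q=0, r=0, s=0
  p=0, q=0, r=1, s=0
  p=0, q=1, r=0, s=0
  p=0, q=1, r=1, s=0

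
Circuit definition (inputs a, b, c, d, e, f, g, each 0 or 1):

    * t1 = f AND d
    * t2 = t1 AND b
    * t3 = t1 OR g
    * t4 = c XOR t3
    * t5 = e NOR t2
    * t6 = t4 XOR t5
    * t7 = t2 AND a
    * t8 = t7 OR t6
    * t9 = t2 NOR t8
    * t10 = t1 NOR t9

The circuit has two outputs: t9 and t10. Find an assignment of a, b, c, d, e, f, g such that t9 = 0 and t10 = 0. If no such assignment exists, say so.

Check with a=1 b=0 c=0 d=1 e=1 f=1 g=0:
t1 = f AND d = 1 AND 1 = 1
t2 = t1 AND b = 1 AND 0 = 0
t3 = t1 OR g = 1 OR 0 = 1
t4 = c XOR t3 = 0 XOR 1 = 1
t5 = e NOR t2 = 1 NOR 0 = 0
t6 = t4 XOR t5 = 1 XOR 0 = 1
t7 = t2 AND a = 0 AND 1 = 0
t8 = t7 OR t6 = 0 OR 1 = 1
t9 = t2 NOR t8 = 0 NOR 1 = 0
t10 = t1 NOR t9 = 1 NOR 0 = 0
So t9 = 0 and t10 = 0.

a=1 b=0 c=0 d=1 e=1 f=1 g=0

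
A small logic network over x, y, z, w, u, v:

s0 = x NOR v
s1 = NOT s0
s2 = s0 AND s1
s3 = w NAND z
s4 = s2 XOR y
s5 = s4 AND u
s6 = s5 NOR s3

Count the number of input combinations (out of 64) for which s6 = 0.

s6 = s5 NOR s3 must be 0, so at least one of s5, s3 is 1.
Enumerating the 64 input combinations, 52 give s6 = 0 and 12 give s6 = 1.

52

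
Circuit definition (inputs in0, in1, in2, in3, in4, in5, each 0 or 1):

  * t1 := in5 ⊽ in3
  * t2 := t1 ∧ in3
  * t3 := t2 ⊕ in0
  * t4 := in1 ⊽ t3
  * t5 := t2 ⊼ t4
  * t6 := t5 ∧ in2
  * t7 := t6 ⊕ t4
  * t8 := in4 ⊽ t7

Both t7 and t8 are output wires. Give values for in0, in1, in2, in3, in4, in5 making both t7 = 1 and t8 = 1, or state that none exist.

Across all 64 input combinations, none give both t7 = 1 and t8 = 1.

no solution exists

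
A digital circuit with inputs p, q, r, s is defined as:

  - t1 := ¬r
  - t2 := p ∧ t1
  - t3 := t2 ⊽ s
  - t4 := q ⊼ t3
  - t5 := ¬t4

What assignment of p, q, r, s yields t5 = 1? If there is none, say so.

Check with p=0 q=1 r=0 s=0:
t1 = ¬r = ¬0 = 1
t2 = p ∧ t1 = 0 ∧ 1 = 0
t3 = t2 ⊽ s = 0 ⊽ 0 = 1
t4 = q ⊼ t3 = 1 ⊼ 1 = 0
t5 = ¬t4 = ¬0 = 1
So t5 = 1 as required.

p=0 q=1 r=0 s=0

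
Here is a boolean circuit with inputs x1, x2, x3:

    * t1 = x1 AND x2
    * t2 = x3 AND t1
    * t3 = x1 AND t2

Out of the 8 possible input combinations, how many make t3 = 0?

t3 = x1 AND t2 must be 0, so at least one of x1, t2 is 0.
Enumerating the 8 input combinations, 7 give t3 = 0 and 1 give t3 = 1.

7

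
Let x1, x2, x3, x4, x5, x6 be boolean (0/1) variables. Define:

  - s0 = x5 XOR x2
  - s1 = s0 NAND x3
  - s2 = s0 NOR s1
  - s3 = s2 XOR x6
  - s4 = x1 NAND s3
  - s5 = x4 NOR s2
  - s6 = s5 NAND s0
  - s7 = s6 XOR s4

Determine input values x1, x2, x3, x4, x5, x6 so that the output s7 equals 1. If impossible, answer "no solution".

Check with x1=1, x2=1, x3=1, x4=1, x5=0, x6=1:
s0 = x5 XOR x2 = 0 XOR 1 = 1
s1 = s0 NAND x3 = 1 NAND 1 = 0
s2 = s0 NOR s1 = 1 NOR 0 = 0
s3 = s2 XOR x6 = 0 XOR 1 = 1
s4 = x1 NAND s3 = 1 NAND 1 = 0
s5 = x4 NOR s2 = 1 NOR 0 = 0
s6 = s5 NAND s0 = 0 NAND 1 = 1
s7 = s6 XOR s4 = 1 XOR 0 = 1
So s7 = 1 as required.

x1=1, x2=1, x3=1, x4=1, x5=0, x6=1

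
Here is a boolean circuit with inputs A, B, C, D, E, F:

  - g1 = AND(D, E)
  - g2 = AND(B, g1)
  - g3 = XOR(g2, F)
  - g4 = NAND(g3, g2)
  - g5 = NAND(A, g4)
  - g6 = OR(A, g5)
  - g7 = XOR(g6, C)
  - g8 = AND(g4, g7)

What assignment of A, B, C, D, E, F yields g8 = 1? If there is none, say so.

g8 = AND(g4, g7) must be 1, so both g4 = 1 and g7 = 1.
g4 = NAND(g3, g2) must be 1, so at least one of g3, g2 is 0.
Check with A=0, B=0, C=0, D=1, E=0, F=0:
g1 = AND(D, E) = AND(1, 0) = 0
g2 = AND(B, g1) = AND(0, 0) = 0
g3 = XOR(g2, F) = XOR(0, 0) = 0
g4 = NAND(g3, g2) = NAND(0, 0) = 1
g5 = NAND(A, g4) = NAND(0, 1) = 1
g6 = OR(A, g5) = OR(0, 1) = 1
g7 = XOR(g6, C) = XOR(1, 0) = 1
g8 = AND(g4, g7) = AND(1, 1) = 1
So g8 = 1 as required.

A=0, B=0, C=0, D=1, E=0, F=0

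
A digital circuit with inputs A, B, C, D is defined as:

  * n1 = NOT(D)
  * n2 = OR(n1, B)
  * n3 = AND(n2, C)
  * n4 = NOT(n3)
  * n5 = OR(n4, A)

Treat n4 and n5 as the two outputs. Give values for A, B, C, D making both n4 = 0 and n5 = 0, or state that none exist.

A=0, B=1, C=1, D=1

Check with A=0, B=1, C=1, D=1:
n1 = NOT(D) = NOT 1 = 0
n2 = OR(n1, B) = OR(0, 1) = 1
n3 = AND(n2, C) = AND(1, 1) = 1
n4 = NOT(n3) = NOT 1 = 0
n5 = OR(n4, A) = OR(0, 0) = 0
So n4 = 0 and n5 = 0.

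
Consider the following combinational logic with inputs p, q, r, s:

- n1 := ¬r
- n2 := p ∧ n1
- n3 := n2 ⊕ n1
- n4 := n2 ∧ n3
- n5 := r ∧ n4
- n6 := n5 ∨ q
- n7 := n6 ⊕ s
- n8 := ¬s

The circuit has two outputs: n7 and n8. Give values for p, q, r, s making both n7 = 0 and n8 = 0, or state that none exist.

Check with p=1, q=1, r=0, s=1:
n1 = ¬r = ¬0 = 1
n2 = p ∧ n1 = 1 ∧ 1 = 1
n3 = n2 ⊕ n1 = 1 ⊕ 1 = 0
n4 = n2 ∧ n3 = 1 ∧ 0 = 0
n5 = r ∧ n4 = 0 ∧ 0 = 0
n6 = n5 ∨ q = 0 ∨ 1 = 1
n7 = n6 ⊕ s = 1 ⊕ 1 = 0
n8 = ¬s = ¬1 = 0
So n7 = 0 and n8 = 0.

p=1, q=1, r=0, s=1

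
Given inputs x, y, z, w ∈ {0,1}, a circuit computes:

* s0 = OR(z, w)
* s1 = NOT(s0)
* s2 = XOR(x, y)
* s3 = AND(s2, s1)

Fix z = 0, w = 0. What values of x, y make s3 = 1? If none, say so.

s3 = AND(s2, s1) must be 1, so both s2 = 1 and s1 = 1.
Check with z = 0, w = 0 and x=1, y=0:
s0 = OR(z, w) = OR(0, 0) = 0
s1 = NOT(s0) = NOT 0 = 1
s2 = XOR(x, y) = XOR(1, 0) = 1
s3 = AND(s2, s1) = AND(1, 1) = 1
So s3 = 1.

x=1, y=0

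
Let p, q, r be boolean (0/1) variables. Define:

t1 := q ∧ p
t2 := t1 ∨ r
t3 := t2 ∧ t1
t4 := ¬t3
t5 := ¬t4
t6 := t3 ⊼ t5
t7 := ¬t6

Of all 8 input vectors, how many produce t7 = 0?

6

t7 = ¬t6 must be 0, so t6 = 1.
Satisfying assignments:
  p=0, q=0, r=0
  p=0, q=0, r=1
  p=0, q=1, r=0
  p=0, q=1, r=1
  p=1, q=0, r=0
  p=1, q=0, r=1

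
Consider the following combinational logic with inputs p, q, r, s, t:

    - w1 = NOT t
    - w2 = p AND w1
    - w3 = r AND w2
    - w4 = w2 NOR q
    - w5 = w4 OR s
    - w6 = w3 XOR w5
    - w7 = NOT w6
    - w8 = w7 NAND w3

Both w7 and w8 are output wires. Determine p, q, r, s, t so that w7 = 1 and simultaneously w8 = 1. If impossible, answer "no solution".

p=1 q=1 r=0 s=0 t=1

Check with p=1 q=1 r=0 s=0 t=1:
w1 = NOT t = NOT 1 = 0
w2 = p AND w1 = 1 AND 0 = 0
w3 = r AND w2 = 0 AND 0 = 0
w4 = w2 NOR q = 0 NOR 1 = 0
w5 = w4 OR s = 0 OR 0 = 0
w6 = w3 XOR w5 = 0 XOR 0 = 0
w7 = NOT w6 = NOT 0 = 1
w8 = w7 NAND w3 = 1 NAND 0 = 1
So w7 = 1 and w8 = 1.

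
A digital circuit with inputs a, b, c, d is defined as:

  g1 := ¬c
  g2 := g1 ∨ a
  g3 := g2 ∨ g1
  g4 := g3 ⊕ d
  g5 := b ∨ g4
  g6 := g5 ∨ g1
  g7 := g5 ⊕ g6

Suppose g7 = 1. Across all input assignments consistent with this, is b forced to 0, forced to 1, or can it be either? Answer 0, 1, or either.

0

g7 = g5 ⊕ g6 must be 1, so g5 and g6 differ.
Every assignment with g7 = 1 has b = 0; there are 2 such assignment(s).
  a=0, b=0, c=0, d=1
  a=1, b=0, c=0, d=1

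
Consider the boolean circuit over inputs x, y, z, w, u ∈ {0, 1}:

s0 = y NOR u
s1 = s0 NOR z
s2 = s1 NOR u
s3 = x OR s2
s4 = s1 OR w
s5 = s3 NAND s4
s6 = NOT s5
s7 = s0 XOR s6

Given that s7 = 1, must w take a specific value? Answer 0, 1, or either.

either

Both values of w occur among assignments with s7 = 1:
  w=0: x=0, y=0, z=0, w=0, u=0
  w=1: x=0, y=1, z=1, w=1, u=0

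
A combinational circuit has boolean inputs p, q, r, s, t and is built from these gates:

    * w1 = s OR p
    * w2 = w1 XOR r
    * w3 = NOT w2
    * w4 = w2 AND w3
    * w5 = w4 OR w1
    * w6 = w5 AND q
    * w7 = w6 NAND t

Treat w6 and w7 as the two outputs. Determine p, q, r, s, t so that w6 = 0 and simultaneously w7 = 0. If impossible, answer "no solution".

Across all 32 input combinations, none give both w6 = 0 and w7 = 0.

no solution exists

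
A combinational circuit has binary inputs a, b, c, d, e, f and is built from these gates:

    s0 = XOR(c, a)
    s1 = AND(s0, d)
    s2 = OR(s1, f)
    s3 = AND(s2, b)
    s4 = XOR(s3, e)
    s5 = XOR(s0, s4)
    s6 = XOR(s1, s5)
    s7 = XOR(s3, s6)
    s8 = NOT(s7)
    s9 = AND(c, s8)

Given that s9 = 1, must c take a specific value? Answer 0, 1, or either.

s9 = AND(c, s8) must be 1, so both c = 1 and s8 = 1.
s8 = NOT(s7) must be 1, so s7 = 0.
Every assignment with s9 = 1 has c = 1; there are 16 such assignment(s).

1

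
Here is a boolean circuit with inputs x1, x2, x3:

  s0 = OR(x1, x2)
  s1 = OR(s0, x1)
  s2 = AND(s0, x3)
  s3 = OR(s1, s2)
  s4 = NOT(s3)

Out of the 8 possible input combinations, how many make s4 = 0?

6

s4 = NOT(s3) must be 0, so s3 = 1.
s3 = OR(s1, s2) must be 1, so at least one of s1, s2 is 1.
Satisfying assignments:
  x1=0, x2=1, x3=0
  x1=0, x2=1, x3=1
  x1=1, x2=0, x3=0
  x1=1, x2=0, x3=1
  x1=1, x2=1, x3=0
  x1=1, x2=1, x3=1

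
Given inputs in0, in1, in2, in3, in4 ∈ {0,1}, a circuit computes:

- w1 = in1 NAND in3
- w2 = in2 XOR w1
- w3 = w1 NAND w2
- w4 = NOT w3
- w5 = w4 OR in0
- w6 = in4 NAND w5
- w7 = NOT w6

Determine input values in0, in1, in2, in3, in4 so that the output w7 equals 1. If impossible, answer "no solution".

in0=1, in1=0, in2=1, in3=1, in4=1

Check with in0=1, in1=0, in2=1, in3=1, in4=1:
w1 = in1 NAND in3 = 0 NAND 1 = 1
w2 = in2 XOR w1 = 1 XOR 1 = 0
w3 = w1 NAND w2 = 1 NAND 0 = 1
w4 = NOT w3 = NOT 1 = 0
w5 = w4 OR in0 = 0 OR 1 = 1
w6 = in4 NAND w5 = 1 NAND 1 = 0
w7 = NOT w6 = NOT 0 = 1
So w7 = 1 as required.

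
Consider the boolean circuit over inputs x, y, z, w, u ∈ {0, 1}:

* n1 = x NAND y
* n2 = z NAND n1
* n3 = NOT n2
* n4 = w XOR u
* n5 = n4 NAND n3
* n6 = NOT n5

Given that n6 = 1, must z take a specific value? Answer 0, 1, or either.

n6 = NOT n5 must be 1, so n5 = 0.
Every assignment with n6 = 1 has z = 1; there are 6 such assignment(s).

1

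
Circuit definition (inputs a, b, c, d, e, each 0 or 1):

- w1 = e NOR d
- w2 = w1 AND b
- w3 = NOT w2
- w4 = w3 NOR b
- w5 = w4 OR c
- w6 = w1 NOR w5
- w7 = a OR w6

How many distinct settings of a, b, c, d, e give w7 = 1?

w7 = a OR w6 must be 1, so at least one of a, w6 is 1.
Enumerating the 32 input combinations, 22 give w7 = 1 and 10 give w7 = 0.

22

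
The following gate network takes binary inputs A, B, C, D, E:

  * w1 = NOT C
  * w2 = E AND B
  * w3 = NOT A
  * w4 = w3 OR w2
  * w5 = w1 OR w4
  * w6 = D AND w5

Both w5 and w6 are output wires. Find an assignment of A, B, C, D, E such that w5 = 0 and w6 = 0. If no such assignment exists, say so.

A=1, B=0, C=1, D=1, E=0

Check with A=1, B=0, C=1, D=1, E=0:
w1 = NOT C = NOT 1 = 0
w2 = E AND B = 0 AND 0 = 0
w3 = NOT A = NOT 1 = 0
w4 = w3 OR w2 = 0 OR 0 = 0
w5 = w1 OR w4 = 0 OR 0 = 0
w6 = D AND w5 = 1 AND 0 = 0
So w5 = 0 and w6 = 0.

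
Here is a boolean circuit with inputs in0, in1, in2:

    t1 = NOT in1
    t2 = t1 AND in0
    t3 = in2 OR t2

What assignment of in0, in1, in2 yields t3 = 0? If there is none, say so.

Check with in0=1 in1=1 in2=0:
t1 = NOT in1 = NOT 1 = 0
t2 = t1 AND in0 = 0 AND 1 = 0
t3 = in2 OR t2 = 0 OR 0 = 0
So t3 = 0 as required.

in0=1 in1=1 in2=0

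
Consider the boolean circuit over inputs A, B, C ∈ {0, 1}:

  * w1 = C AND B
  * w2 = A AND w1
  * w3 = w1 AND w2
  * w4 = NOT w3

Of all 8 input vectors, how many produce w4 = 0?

w4 = NOT w3 must be 0, so w3 = 1.
w3 = w1 AND w2 must be 1, so both w1 = 1 and w2 = 1.
Enumerating the 8 input combinations, 1 give w4 = 0 and 7 give w4 = 1.

1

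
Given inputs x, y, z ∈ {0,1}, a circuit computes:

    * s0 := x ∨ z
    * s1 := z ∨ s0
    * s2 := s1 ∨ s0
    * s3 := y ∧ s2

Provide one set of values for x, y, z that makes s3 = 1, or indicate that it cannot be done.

x=1, y=1, z=0

Check with x=1, y=1, z=0:
s0 = x ∨ z = 1 ∨ 0 = 1
s1 = z ∨ s0 = 0 ∨ 1 = 1
s2 = s1 ∨ s0 = 1 ∨ 1 = 1
s3 = y ∧ s2 = 1 ∧ 1 = 1
So s3 = 1 as required.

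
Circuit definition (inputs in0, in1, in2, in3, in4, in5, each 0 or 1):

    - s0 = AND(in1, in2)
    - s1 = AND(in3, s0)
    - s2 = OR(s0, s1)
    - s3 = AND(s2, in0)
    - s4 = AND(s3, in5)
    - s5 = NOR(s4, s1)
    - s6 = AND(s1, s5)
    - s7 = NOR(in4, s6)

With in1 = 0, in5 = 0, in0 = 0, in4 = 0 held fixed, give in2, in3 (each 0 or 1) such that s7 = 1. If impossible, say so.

s7 = NOR(in4, s6) must be 1, so both in4 = 0 and s6 = 0.
s6 = AND(s1, s5) must be 0, so at least one of s1, s5 is 0.
Check with in1 = 0, in5 = 0, in0 = 0, in4 = 0 and in2=0, in3=1:
s0 = AND(in1, in2) = AND(0, 0) = 0
s1 = AND(in3, s0) = AND(1, 0) = 0
s2 = OR(s0, s1) = OR(0, 0) = 0
s3 = AND(s2, in0) = AND(0, 0) = 0
s4 = AND(s3, in5) = AND(0, 0) = 0
s5 = NOR(s4, s1) = NOR(0, 0) = 1
s6 = AND(s1, s5) = AND(0, 1) = 0
s7 = NOR(in4, s6) = NOR(0, 0) = 1
So s7 = 1.

in2=0 in3=1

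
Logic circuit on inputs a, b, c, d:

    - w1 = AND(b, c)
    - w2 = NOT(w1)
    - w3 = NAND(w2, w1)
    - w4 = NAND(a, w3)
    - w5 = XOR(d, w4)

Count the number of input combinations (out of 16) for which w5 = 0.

w5 = XOR(d, w4) must be 0, so d and w4 are equal.
Enumerating the 16 input combinations, 8 give w5 = 0 and 8 give w5 = 1.

8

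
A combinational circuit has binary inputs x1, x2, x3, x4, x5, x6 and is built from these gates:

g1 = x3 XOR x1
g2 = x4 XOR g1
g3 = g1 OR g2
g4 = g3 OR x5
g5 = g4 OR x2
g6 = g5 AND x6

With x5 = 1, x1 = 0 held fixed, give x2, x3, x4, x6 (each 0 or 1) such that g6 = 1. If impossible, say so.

x2=1, x3=0, x4=0, x6=1

Check with x5 = 1, x1 = 0 and x2=1, x3=0, x4=0, x6=1:
g1 = x3 XOR x1 = 0 XOR 0 = 0
g2 = x4 XOR g1 = 0 XOR 0 = 0
g3 = g1 OR g2 = 0 OR 0 = 0
g4 = g3 OR x5 = 0 OR 1 = 1
g5 = g4 OR x2 = 1 OR 1 = 1
g6 = g5 AND x6 = 1 AND 1 = 1
So g6 = 1.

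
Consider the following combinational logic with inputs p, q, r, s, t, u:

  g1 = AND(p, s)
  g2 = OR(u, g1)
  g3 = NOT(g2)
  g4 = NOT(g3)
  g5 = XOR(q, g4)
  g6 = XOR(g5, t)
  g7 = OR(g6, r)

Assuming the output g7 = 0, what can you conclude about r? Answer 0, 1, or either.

0

g7 = OR(g6, r) must be 0, so both g6 = 0 and r = 0.
g6 = XOR(g5, t) must be 0, so g5 and t are equal.
Every assignment with g7 = 0 has r = 0; there are 16 such assignment(s).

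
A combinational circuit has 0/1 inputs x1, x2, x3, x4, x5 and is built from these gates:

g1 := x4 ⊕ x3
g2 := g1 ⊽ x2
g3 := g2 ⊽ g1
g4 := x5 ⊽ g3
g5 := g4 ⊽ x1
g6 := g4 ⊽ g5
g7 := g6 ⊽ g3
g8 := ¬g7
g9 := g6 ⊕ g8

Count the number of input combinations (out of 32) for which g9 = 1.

4

g9 = g6 ⊕ g8 must be 1, so g6 and g8 differ.
Enumerating the 32 input combinations, 4 give g9 = 1 and 28 give g9 = 0.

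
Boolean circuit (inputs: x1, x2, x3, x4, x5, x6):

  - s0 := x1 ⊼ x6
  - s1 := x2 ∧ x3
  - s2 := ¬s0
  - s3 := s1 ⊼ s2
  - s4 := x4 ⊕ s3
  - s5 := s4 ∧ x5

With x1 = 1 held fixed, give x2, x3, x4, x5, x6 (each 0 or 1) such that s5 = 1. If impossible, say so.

s5 = s4 ∧ x5 must be 1, so both s4 = 1 and x5 = 1.
s4 = x4 ⊕ s3 must be 1, so x4 and s3 differ.
Check with x1 = 1 and x2=1, x3=0, x4=0, x5=1, x6=1:
s0 = x1 ⊼ x6 = 1 ⊼ 1 = 0
s1 = x2 ∧ x3 = 1 ∧ 0 = 0
s2 = ¬s0 = ¬0 = 1
s3 = s1 ⊼ s2 = 0 ⊼ 1 = 1
s4 = x4 ⊕ s3 = 0 ⊕ 1 = 1
s5 = s4 ∧ x5 = 1 ∧ 1 = 1
So s5 = 1.

x2=1, x3=0, x4=0, x5=1, x6=1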